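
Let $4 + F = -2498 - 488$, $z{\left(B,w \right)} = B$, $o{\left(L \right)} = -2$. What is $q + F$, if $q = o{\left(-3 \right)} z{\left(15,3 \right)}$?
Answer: $-3020$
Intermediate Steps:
$F = -2990$ ($F = -4 - 2986 = -2990$)
$q = -30$ ($q = \left(-2\right) 15 = -30$)
$q + F = -30 - 2990 = -3020$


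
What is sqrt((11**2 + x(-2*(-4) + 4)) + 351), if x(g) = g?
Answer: 22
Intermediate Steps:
sqrt((11**2 + x(-2*(-4) + 4)) + 351) = sqrt((11**2 + (-2*(-4) + 4)) + 351) = sqrt((121 + (8 + 4)) + 351) = sqrt((121 + 12) + 351) = sqrt(133 + 351) = sqrt(484) = 22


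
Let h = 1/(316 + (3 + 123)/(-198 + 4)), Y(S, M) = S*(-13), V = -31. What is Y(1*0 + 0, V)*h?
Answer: 0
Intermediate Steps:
Y(S, M) = -13*S
h = 97/30589 (h = 1/(316 + 126/(-194)) = 1/(316 + 126*(-1/194)) = 1/(316 - 63/97) = 1/(30589/97) = 97/30589 ≈ 0.0031711)
Y(1*0 + 0, V)*h = -13*(1*0 + 0)*(97/30589) = -13*(0 + 0)*(97/30589) = -13*0*(97/30589) = 0*(97/30589) = 0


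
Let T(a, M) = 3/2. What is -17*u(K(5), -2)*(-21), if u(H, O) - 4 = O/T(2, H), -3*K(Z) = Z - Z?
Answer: 952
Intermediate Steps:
K(Z) = 0 (K(Z) = -(Z - Z)/3 = -⅓*0 = 0)
T(a, M) = 3/2 (T(a, M) = 3*(½) = 3/2)
u(H, O) = 4 + 2*O/3 (u(H, O) = 4 + O/(3/2) = 4 + O*(⅔) = 4 + 2*O/3)
-17*u(K(5), -2)*(-21) = -17*(4 + (⅔)*(-2))*(-21) = -17*(4 - 4/3)*(-21) = -17*8/3*(-21) = -136/3*(-21) = 952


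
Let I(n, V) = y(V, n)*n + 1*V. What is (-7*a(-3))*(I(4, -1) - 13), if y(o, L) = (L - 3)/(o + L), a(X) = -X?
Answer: 266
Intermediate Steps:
y(o, L) = (-3 + L)/(L + o)
I(n, V) = V + n*(-3 + n)/(V + n) (I(n, V) = ((-3 + n)/(n + V))*n + 1*V = ((-3 + n)/(V + n))*n + V = n*(-3 + n)/(V + n) + V = V + n*(-3 + n)/(V + n))
(-7*a(-3))*(I(4, -1) - 13) = (-(-7)*(-3))*((-(-1 + 4) + 4*(-3 + 4))/(-1 + 4) - 13) = (-7*3)*((-1*3 + 4*1)/3 - 13) = -21*((-3 + 4)/3 - 13) = -21*((⅓)*1 - 13) = -21*(⅓ - 13) = -21*(-38/3) = 266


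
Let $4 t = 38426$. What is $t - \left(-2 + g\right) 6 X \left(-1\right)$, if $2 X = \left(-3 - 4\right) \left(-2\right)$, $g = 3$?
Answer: $\frac{19297}{2} \approx 9648.5$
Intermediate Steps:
$t = \frac{19213}{2}$ ($t = \frac{1}{4} \cdot 38426 = \frac{19213}{2} \approx 9606.5$)
$X = 7$ ($X = \frac{\left(-3 - 4\right) \left(-2\right)}{2} = \frac{\left(-7\right) \left(-2\right)}{2} = \frac{1}{2} \cdot 14 = 7$)
$t - \left(-2 + g\right) 6 X \left(-1\right) = \frac{19213}{2} - \left(-2 + 3\right) 6 \cdot 7 \left(-1\right) = \frac{19213}{2} - 1 \cdot 6 \cdot 7 \left(-1\right) = \frac{19213}{2} - 6 \cdot 7 \left(-1\right) = \frac{19213}{2} - 42 \left(-1\right) = \frac{19213}{2} - -42 = \frac{19213}{2} + 42 = \frac{19297}{2}$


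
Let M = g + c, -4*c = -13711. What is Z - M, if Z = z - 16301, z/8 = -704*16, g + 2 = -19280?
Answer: -362235/4 ≈ -90559.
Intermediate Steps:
g = -19282 (g = -2 - 19280 = -19282)
c = 13711/4 (c = -1/4*(-13711) = 13711/4 ≈ 3427.8)
z = -90112 (z = 8*(-704*16) = 8*(-11264) = -90112)
M = -63417/4 (M = -19282 + 13711/4 = -63417/4 ≈ -15854.)
Z = -106413 (Z = -90112 - 16301 = -106413)
Z - M = -106413 - 1*(-63417/4) = -106413 + 63417/4 = -362235/4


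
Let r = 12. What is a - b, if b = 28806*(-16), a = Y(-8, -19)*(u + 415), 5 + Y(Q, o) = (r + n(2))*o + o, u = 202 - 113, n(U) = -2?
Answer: 353040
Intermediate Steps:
u = 89
Y(Q, o) = -5 + 11*o (Y(Q, o) = -5 + ((12 - 2)*o + o) = -5 + (10*o + o) = -5 + 11*o)
a = -107856 (a = (-5 + 11*(-19))*(89 + 415) = (-5 - 209)*504 = -214*504 = -107856)
b = -460896
a - b = -107856 - 1*(-460896) = -107856 + 460896 = 353040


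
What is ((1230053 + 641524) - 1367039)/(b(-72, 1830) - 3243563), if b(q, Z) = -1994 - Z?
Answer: -504538/3247387 ≈ -0.15537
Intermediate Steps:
((1230053 + 641524) - 1367039)/(b(-72, 1830) - 3243563) = ((1230053 + 641524) - 1367039)/((-1994 - 1*1830) - 3243563) = (1871577 - 1367039)/((-1994 - 1830) - 3243563) = 504538/(-3824 - 3243563) = 504538/(-3247387) = 504538*(-1/3247387) = -504538/3247387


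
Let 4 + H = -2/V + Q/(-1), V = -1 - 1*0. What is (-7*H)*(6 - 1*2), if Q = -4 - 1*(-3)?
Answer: 28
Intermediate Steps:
Q = -1 (Q = -4 + 3 = -1)
V = -1 (V = -1 + 0 = -1)
H = -1 (H = -4 + (-2/(-1) - 1/(-1)) = -4 + (-2*(-1) - 1*(-1)) = -4 + (2 + 1) = -4 + 3 = -1)
(-7*H)*(6 - 1*2) = (-7*(-1))*(6 - 1*2) = 7*(6 - 2) = 7*4 = 28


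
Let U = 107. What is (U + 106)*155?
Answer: 33015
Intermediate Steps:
(U + 106)*155 = (107 + 106)*155 = 213*155 = 33015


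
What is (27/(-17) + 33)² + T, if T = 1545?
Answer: 731661/289 ≈ 2531.7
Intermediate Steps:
(27/(-17) + 33)² + T = (27/(-17) + 33)² + 1545 = (27*(-1/17) + 33)² + 1545 = (-27/17 + 33)² + 1545 = (534/17)² + 1545 = 285156/289 + 1545 = 731661/289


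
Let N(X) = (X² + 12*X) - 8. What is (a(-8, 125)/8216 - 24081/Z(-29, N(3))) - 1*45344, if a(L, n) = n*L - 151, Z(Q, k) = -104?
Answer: -46330632/1027 ≈ -45113.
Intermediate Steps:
N(X) = -8 + X² + 12*X
a(L, n) = -151 + L*n (a(L, n) = L*n - 151 = -151 + L*n)
(a(-8, 125)/8216 - 24081/Z(-29, N(3))) - 1*45344 = ((-151 - 8*125)/8216 - 24081/(-104)) - 1*45344 = ((-151 - 1000)*(1/8216) - 24081*(-1/104)) - 45344 = (-1151*1/8216 + 24081/104) - 45344 = (-1151/8216 + 24081/104) - 45344 = 237656/1027 - 45344 = -46330632/1027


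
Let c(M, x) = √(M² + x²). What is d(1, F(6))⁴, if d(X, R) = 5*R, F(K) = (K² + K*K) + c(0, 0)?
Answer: 16796160000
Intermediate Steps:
F(K) = 2*K² (F(K) = (K² + K*K) + √(0² + 0²) = (K² + K²) + √(0 + 0) = 2*K² + √0 = 2*K² + 0 = 2*K²)
d(1, F(6))⁴ = (5*(2*6²))⁴ = (5*(2*36))⁴ = (5*72)⁴ = 360⁴ = 16796160000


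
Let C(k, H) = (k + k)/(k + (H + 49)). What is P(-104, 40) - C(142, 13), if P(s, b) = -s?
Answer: 5233/51 ≈ 102.61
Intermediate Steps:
C(k, H) = 2*k/(49 + H + k) (C(k, H) = (2*k)/(k + (49 + H)) = (2*k)/(49 + H + k) = 2*k/(49 + H + k))
P(-104, 40) - C(142, 13) = -1*(-104) - 2*142/(49 + 13 + 142) = 104 - 2*142/204 = 104 - 1*71/51 = 104 - 71/51 = 5233/51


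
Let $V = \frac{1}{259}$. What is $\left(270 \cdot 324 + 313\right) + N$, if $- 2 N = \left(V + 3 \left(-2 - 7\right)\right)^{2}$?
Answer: $\frac{5864798201}{67081} \approx 87429.0$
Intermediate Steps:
$V = \frac{1}{259} \approx 0.003861$
$N = - \frac{24444032}{67081}$ ($N = - \frac{\left(\frac{1}{259} + 3 \left(-2 - 7\right)\right)^{2}}{2} = - \frac{\left(\frac{1}{259} + 3 \left(-9\right)\right)^{2}}{2} = - \frac{\left(\frac{1}{259} - 27\right)^{2}}{2} = - \frac{\left(- \frac{6992}{259}\right)^{2}}{2} = \left(- \frac{1}{2}\right) \frac{48888064}{67081} = - \frac{24444032}{67081} \approx -364.4$)
$\left(270 \cdot 324 + 313\right) + N = \left(270 \cdot 324 + 313\right) - \frac{24444032}{67081} = \left(87480 + 313\right) - \frac{24444032}{67081} = 87793 - \frac{24444032}{67081} = \frac{5864798201}{67081}$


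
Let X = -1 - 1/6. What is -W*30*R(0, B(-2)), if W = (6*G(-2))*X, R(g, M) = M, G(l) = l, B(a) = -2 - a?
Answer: 0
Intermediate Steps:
X = -7/6 (X = -1 - 1*⅙ = -1 - ⅙ = -7/6 ≈ -1.1667)
W = 14 (W = (6*(-2))*(-7/6) = -12*(-7/6) = 14)
-W*30*R(0, B(-2)) = -14*30*(-2 - 1*(-2)) = -420*(-2 + 2) = -420*0 = -1*0 = 0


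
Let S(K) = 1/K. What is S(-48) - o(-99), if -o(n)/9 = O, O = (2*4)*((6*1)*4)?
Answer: 82943/48 ≈ 1728.0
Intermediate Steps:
O = 192 (O = 8*(6*4) = 8*24 = 192)
o(n) = -1728 (o(n) = -9*192 = -1728)
S(-48) - o(-99) = 1/(-48) - 1*(-1728) = -1/48 + 1728 = 82943/48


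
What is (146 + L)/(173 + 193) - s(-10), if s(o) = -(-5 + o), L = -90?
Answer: -2717/183 ≈ -14.847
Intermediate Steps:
s(o) = 5 - o
(146 + L)/(173 + 193) - s(-10) = (146 - 90)/(173 + 193) - (5 - 1*(-10)) = 56/366 - (5 + 10) = 56*(1/366) - 1*15 = 28/183 - 15 = -2717/183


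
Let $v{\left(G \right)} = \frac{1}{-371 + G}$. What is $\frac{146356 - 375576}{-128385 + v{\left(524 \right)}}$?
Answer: $\frac{8767665}{4910726} \approx 1.7854$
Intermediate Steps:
$\frac{146356 - 375576}{-128385 + v{\left(524 \right)}} = \frac{146356 - 375576}{-128385 + \frac{1}{-371 + 524}} = - \frac{229220}{-128385 + \frac{1}{153}} = - \frac{229220}{- \frac{19642904}{153}} = \left(-229220\right) \left(- \frac{153}{19642904}\right) = \frac{8767665}{4910726}$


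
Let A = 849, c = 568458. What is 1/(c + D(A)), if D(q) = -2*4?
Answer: 1/568450 ≈ 1.7592e-6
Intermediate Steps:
D(q) = -8
1/(c + D(A)) = 1/(568458 - 8) = 1/568450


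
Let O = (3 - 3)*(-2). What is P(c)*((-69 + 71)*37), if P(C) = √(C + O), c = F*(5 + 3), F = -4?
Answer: 296*I*√2 ≈ 418.61*I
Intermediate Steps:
O = 0 (O = 0*(-2) = 0)
c = -32 (c = -4*(5 + 3) = -4*8 = -32)
P(C) = √C (P(C) = √(C + 0) = √C)
P(c)*((-69 + 71)*37) = √(-32)*((-69 + 71)*37) = (4*I*√2)*(2*37) = (4*I*√2)*74 = 296*I*√2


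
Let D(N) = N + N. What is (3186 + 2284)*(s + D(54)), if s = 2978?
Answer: 16880420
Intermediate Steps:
D(N) = 2*N
(3186 + 2284)*(s + D(54)) = (3186 + 2284)*(2978 + 2*54) = 5470*(2978 + 108) = 5470*3086 = 16880420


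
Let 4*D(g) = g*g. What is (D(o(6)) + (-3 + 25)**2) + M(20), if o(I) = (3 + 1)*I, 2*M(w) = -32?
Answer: 612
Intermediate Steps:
M(w) = -16 (M(w) = (1/2)*(-32) = -16)
o(I) = 4*I
D(g) = g**2/4 (D(g) = (g*g)/4 = g**2/4)
(D(o(6)) + (-3 + 25)**2) + M(20) = ((4*6)**2/4 + (-3 + 25)**2) - 16 = ((1/4)*24**2 + 22**2) - 16 = ((1/4)*576 + 484) - 16 = (144 + 484) - 16 = 628 - 16 = 612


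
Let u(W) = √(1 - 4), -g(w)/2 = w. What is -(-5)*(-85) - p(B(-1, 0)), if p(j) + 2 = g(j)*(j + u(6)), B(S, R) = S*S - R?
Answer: -421 + 2*I*√3 ≈ -421.0 + 3.4641*I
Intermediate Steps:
g(w) = -2*w
u(W) = I*√3 (u(W) = √(-3) = I*√3)
B(S, R) = S² - R
p(j) = -2 - 2*j*(j + I*√3) (p(j) = -2 + (-2*j)*(j + I*√3) = -2 - 2*j*(j + I*√3))
-(-5)*(-85) - p(B(-1, 0)) = -(-5)*(-85) - (-2 - 2*((-1)² - 1*0)² - 2*I*((-1)² - 1*0)*√3) = -1*425 - (-2 - 2*(1 + 0)² - 2*I*(1 + 0)*√3) = -425 - (-2 - 2*1² - 2*I*1*√3) = -425 - (-2 - 2*1 - 2*I*√3) = -425 - (-2 - 2 - 2*I*√3) = -425 - (-4 - 2*I*√3) = -425 + (4 + 2*I*√3) = -421 + 2*I*√3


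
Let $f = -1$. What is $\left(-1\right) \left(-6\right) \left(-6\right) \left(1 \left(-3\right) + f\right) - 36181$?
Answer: $-36037$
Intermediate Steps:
$\left(-1\right) \left(-6\right) \left(-6\right) \left(1 \left(-3\right) + f\right) - 36181 = \left(-1\right) \left(-6\right) \left(-6\right) \left(1 \left(-3\right) - 1\right) - 36181 = 6 \left(-6\right) \left(-3 - 1\right) - 36181 = \left(-36\right) \left(-4\right) - 36181 = 144 - 36181 = -36037$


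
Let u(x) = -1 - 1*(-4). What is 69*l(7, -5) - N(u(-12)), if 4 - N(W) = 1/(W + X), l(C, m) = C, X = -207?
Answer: 97715/204 ≈ 479.00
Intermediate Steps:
u(x) = 3 (u(x) = -1 + 4 = 3)
N(W) = 4 - 1/(-207 + W) (N(W) = 4 - 1/(W - 207) = 4 - 1/(-207 + W))
69*l(7, -5) - N(u(-12)) = 69*7 - (-829 + 4*3)/(-207 + 3) = 483 - (-829 + 12)/(-204) = 483 - (-1)*(-817)/204 = 483 - 1*817/204 = 483 - 817/204 = 97715/204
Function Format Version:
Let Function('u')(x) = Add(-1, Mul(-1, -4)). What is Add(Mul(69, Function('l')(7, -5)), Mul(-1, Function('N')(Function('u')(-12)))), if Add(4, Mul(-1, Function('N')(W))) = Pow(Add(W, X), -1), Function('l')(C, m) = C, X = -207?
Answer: Rational(97715, 204) ≈ 479.00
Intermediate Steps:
Function('u')(x) = 3 (Function('u')(x) = Add(-1, 4) = 3)
Function('N')(W) = Add(4, Mul(-1, Pow(Add(-207, W), -1))) (Function('N')(W) = Add(4, Mul(-1, Pow(Add(W, -207), -1))) = Add(4, Mul(-1, Pow(Add(-207, W), -1))))
Add(Mul(69, Function('l')(7, -5)), Mul(-1, Function('N')(Function('u')(-12)))) = Add(Mul(69, 7), Mul(-1, Mul(Pow(Add(-207, 3), -1), Add(-829, Mul(4, 3))))) = Add(483, Mul(-1, Mul(Pow(-204, -1), Add(-829, 12)))) = Add(483, Mul(-1, Mul(Rational(-1, 204), -817))) = Add(483, Mul(-1, Rational(817, 204))) = Add(483, Rational(-817, 204)) = Rational(97715, 204)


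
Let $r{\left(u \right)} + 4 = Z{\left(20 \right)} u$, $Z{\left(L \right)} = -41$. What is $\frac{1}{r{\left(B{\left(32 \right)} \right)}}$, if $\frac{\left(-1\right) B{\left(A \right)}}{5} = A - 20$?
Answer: $\frac{1}{2456} \approx 0.00040717$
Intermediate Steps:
$B{\left(A \right)} = 100 - 5 A$ ($B{\left(A \right)} = - 5 \left(A - 20\right) = - 5 \left(-20 + A\right) = 100 - 5 A$)
$r{\left(u \right)} = -4 - 41 u$
$\frac{1}{r{\left(B{\left(32 \right)} \right)}} = \frac{1}{-4 - 41 \left(100 - 160\right)} = \frac{1}{-4 - -2460} = \frac{1}{-4 + 2460} = \frac{1}{2456}$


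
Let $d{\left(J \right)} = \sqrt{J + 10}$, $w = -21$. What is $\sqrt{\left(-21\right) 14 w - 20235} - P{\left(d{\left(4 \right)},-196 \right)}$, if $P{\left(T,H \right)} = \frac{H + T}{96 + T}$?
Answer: $\frac{9415}{4601} - \frac{146 \sqrt{14}}{4601} + i \sqrt{14061} \approx 1.9276 + 118.58 i$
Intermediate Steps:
$d{\left(J \right)} = \sqrt{10 + J}$
$P{\left(T,H \right)} = \frac{H + T}{96 + T}$
$\sqrt{\left(-21\right) 14 w - 20235} - P{\left(d{\left(4 \right)},-196 \right)} = \sqrt{\left(-21\right) 14 \left(-21\right) - 20235} - \frac{-196 + \sqrt{10 + 4}}{96 + \sqrt{10 + 4}} = \sqrt{\left(-294\right) \left(-21\right) - 20235} - \frac{-196 + \sqrt{14}}{96 + \sqrt{14}} = \sqrt{6174 - 20235} - \frac{-196 + \sqrt{14}}{96 + \sqrt{14}} = \sqrt{-14061} - \frac{-196 + \sqrt{14}}{96 + \sqrt{14}} = i \sqrt{14061} - \frac{-196 + \sqrt{14}}{96 + \sqrt{14}}$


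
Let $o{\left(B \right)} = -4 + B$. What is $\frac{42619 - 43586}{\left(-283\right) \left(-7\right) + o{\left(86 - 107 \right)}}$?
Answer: $- \frac{967}{1956} \approx -0.49438$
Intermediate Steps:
$\frac{42619 - 43586}{\left(-283\right) \left(-7\right) + o{\left(86 - 107 \right)}} = \frac{42619 - 43586}{\left(-283\right) \left(-7\right) + \left(-4 + \left(86 - 107\right)\right)} = - \frac{967}{1981 - 25} = - \frac{967}{1956}$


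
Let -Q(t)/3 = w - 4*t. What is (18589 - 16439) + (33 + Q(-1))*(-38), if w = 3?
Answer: 1694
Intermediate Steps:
Q(t) = -9 + 12*t (Q(t) = -3*(3 - 4*t) = -9 + 12*t)
(18589 - 16439) + (33 + Q(-1))*(-38) = (18589 - 16439) + (33 + (-9 + 12*(-1)))*(-38) = 2150 + (33 + (-9 - 12))*(-38) = 2150 + (33 - 21)*(-38) = 2150 + 12*(-38) = 2150 - 456 = 1694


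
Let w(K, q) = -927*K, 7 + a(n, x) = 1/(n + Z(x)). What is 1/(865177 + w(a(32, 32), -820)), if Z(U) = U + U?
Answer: 32/27893003 ≈ 1.1472e-6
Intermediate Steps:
Z(U) = 2*U
a(n, x) = -7 + 1/(n + 2*x)
1/(865177 + w(a(32, 32), -820)) = 1/(865177 - 927*(1 - 14*32 - 7*32)/(32 + 2*32)) = 1/(865177 - 927*(1 - 448 - 224)/(32 + 64)) = 1/(865177 - 927*(-671)/96) = 1/(865177 - 309*(-671)/32) = 1/(865177 - 927*(-671/96)) = 1/(865177 + 207339/32) = 1/(27893003/32) = 32/27893003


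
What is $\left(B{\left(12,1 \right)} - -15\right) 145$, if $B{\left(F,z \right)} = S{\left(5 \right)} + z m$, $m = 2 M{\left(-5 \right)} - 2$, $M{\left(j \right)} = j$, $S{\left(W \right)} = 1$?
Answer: $580$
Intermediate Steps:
$m = -12$ ($m = 2 \left(-5\right) - 2 = -10 - 2 = -12$)
$B{\left(F,z \right)} = 1 - 12 z$ ($B{\left(F,z \right)} = 1 + z \left(-12\right) = 1 - 12 z$)
$\left(B{\left(12,1 \right)} - -15\right) 145 = \left(\left(1 - 12\right) - -15\right) 145 = \left(\left(1 - 12\right) + \left(20 - 5\right)\right) 145 = \left(-11 + 15\right) 145 = 4 \cdot 145 = 580$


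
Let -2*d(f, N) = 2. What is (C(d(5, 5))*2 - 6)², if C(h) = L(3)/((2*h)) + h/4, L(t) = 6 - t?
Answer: 361/4 ≈ 90.250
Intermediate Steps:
d(f, N) = -1 (d(f, N) = -½*2 = -1)
C(h) = h/4 + 3/(2*h) (C(h) = (6 - 1*3)/((2*h)) + h/4 = (6 - 3)*(1/(2*h)) + h*(¼) = 3*(1/(2*h)) + h/4 = 3/(2*h) + h/4 = h/4 + 3/(2*h))
(C(d(5, 5))*2 - 6)² = (((¼)*(6 + (-1)²)/(-1))*2 - 6)² = (((¼)*(-1)*(6 + 1))*2 - 6)² = (((¼)*(-1)*7)*2 - 6)² = (-7/4*2 - 6)² = (-7/2 - 6)² = (-19/2)² = 361/4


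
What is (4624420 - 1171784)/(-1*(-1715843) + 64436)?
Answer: 3452636/1780279 ≈ 1.9394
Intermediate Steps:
(4624420 - 1171784)/(-1*(-1715843) + 64436) = 3452636/(1715843 + 64436) = 3452636/1780279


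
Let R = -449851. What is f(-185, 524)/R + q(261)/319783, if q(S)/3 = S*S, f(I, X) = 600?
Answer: 3163483797/4960506977 ≈ 0.63773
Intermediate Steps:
q(S) = 3*S² (q(S) = 3*(S*S) = 3*S²)
f(-185, 524)/R + q(261)/319783 = 600/(-449851) + (3*261²)/319783 = 600*(-1/449851) + (3*68121)*(1/319783) = -600/449851 + 204363*(1/319783) = -600/449851 + 7047/11027 = 3163483797/4960506977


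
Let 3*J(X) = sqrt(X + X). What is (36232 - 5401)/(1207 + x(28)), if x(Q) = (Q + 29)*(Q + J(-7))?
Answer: 28806431/2620621 - 195263*I*sqrt(14)/2620621 ≈ 10.992 - 0.27879*I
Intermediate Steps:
J(X) = sqrt(2)*sqrt(X)/3 (J(X) = sqrt(X + X)/3 = sqrt(2*X)/3 = (sqrt(2)*sqrt(X))/3 = sqrt(2)*sqrt(X)/3)
x(Q) = (29 + Q)*(Q + I*sqrt(14)/3) (x(Q) = (Q + 29)*(Q + sqrt(2)*sqrt(-7)/3) = (29 + Q)*(Q + sqrt(2)*(I*sqrt(7))/3) = (29 + Q)*(Q + I*sqrt(14)/3))
(36232 - 5401)/(1207 + x(28)) = (36232 - 5401)/(1207 + (28**2 + 29*28 + 29*I*sqrt(14)/3 + (1/3)*I*28*sqrt(14))) = 30831/(1207 + (784 + 812 + 29*I*sqrt(14)/3 + 28*I*sqrt(14)/3)) = 30831/(1207 + (1596 + 19*I*sqrt(14))) = 30831/(2803 + 19*I*sqrt(14))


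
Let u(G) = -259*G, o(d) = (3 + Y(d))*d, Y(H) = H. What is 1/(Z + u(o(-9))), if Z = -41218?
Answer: -1/55204 ≈ -1.8115e-5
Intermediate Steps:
o(d) = d*(3 + d) (o(d) = (3 + d)*d = d*(3 + d))
1/(Z + u(o(-9))) = 1/(-41218 - (-2331)*(3 - 9)) = 1/(-41218 - (-2331)*(-6)) = 1/(-41218 - 259*54) = 1/(-41218 - 13986) = 1/(-55204) = -1/55204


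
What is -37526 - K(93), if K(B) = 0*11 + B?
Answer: -37619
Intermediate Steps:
K(B) = B (K(B) = 0 + B = B)
-37526 - K(93) = -37526 - 1*93 = -37526 - 93 = -37619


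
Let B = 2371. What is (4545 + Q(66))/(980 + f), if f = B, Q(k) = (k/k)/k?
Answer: 299971/221166 ≈ 1.3563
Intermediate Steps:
Q(k) = 1/k
f = 2371
(4545 + Q(66))/(980 + f) = (4545 + 1/66)/(980 + 2371) = (4545 + 1/66)/3351 = (299971/66)*(1/3351) = 299971/221166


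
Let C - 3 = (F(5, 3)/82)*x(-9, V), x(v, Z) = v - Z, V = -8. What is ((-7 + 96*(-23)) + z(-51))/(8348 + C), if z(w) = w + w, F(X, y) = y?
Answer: -189994/684779 ≈ -0.27745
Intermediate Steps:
z(w) = 2*w
C = 243/82 (C = 3 + (3/82)*(-9 - 1*(-8)) = 3 + (3*(1/82))*(-9 + 8) = 3 + (3/82)*(-1) = 3 - 3/82 = 243/82 ≈ 2.9634)
((-7 + 96*(-23)) + z(-51))/(8348 + C) = ((-7 + 96*(-23)) + 2*(-51))/(8348 + 243/82) = ((-7 - 2208) - 102)/(684779/82) = (-2215 - 102)*(82/684779) = -2317*82/684779 = -189994/684779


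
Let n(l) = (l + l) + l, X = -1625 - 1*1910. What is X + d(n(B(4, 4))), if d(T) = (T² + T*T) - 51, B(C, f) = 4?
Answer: -3298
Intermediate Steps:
X = -3535 (X = -1625 - 1910 = -3535)
n(l) = 3*l (n(l) = 2*l + l = 3*l)
d(T) = -51 + 2*T² (d(T) = (T² + T²) - 51 = 2*T² - 51 = -51 + 2*T²)
X + d(n(B(4, 4))) = -3535 + (-51 + 2*(3*4)²) = -3535 + (-51 + 2*12²) = -3535 + (-51 + 2*144) = -3535 + (-51 + 288) = -3535 + 237 = -3298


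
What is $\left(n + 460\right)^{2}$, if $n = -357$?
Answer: $10609$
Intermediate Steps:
$\left(n + 460\right)^{2} = \left(-357 + 460\right)^{2} = 103^{2} = 10609$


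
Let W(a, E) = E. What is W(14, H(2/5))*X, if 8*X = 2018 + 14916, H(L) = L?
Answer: 8467/10 ≈ 846.70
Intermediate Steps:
X = 8467/4 (X = (2018 + 14916)/8 = (1/8)*16934 = 8467/4 ≈ 2116.8)
W(14, H(2/5))*X = (2/5)*(8467/4) = 8467/10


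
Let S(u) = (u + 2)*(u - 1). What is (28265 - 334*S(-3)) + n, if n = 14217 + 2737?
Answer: 43883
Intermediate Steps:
S(u) = (-1 + u)*(2 + u) (S(u) = (2 + u)*(-1 + u) = (-1 + u)*(2 + u))
n = 16954
(28265 - 334*S(-3)) + n = (28265 - 334*(-2 - 3 + (-3)²)) + 16954 = (28265 - 334*(-2 - 3 + 9)) + 16954 = (28265 - 334*4) + 16954 = (28265 - 1336) + 16954 = 26929 + 16954 = 43883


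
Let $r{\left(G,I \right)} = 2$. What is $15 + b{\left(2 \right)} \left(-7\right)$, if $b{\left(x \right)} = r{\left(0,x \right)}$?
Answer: $1$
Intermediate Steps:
$b{\left(x \right)} = 2$
$15 + b{\left(2 \right)} \left(-7\right) = 15 + 2 \left(-7\right) = 15 - 14 = 1$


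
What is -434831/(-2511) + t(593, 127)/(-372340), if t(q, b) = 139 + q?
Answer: 40475784122/233736435 ≈ 173.17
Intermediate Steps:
-434831/(-2511) + t(593, 127)/(-372340) = -434831/(-2511) + (139 + 593)/(-372340) = -434831*(-1/2511) + 732*(-1/372340) = 434831/2511 - 183/93085 = 40475784122/233736435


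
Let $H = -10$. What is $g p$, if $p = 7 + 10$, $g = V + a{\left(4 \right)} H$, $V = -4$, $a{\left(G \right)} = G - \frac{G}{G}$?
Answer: $-578$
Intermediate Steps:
$a{\left(G \right)} = -1 + G$ ($a{\left(G \right)} = G - 1 = -1 + G$)
$g = -34$ ($g = -4 + \left(-1 + 4\right) \left(-10\right) = -4 + 3 \left(-10\right) = -4 - 30 = -34$)
$p = 17$
$g p = \left(-34\right) 17 = -578$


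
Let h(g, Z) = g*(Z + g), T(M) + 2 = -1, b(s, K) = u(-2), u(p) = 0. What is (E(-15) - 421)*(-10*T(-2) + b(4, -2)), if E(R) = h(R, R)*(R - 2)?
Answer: -242130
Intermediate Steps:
b(s, K) = 0
T(M) = -3 (T(M) = -2 - 1 = -3)
E(R) = 2*R²*(-2 + R) (E(R) = (R*(R + R))*(R - 2) = (R*(2*R))*(-2 + R) = (2*R²)*(-2 + R) = 2*R²*(-2 + R))
(E(-15) - 421)*(-10*T(-2) + b(4, -2)) = (2*(-15)²*(-2 - 15) - 421)*(-10*(-3) + 0) = (2*225*(-17) - 421)*(30 + 0) = (-7650 - 421)*30 = -8071*30 = -242130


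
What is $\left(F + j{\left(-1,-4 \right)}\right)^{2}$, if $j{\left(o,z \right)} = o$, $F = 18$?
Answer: $289$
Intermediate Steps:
$\left(F + j{\left(-1,-4 \right)}\right)^{2} = \left(18 - 1\right)^{2} = 17^{2} = 289$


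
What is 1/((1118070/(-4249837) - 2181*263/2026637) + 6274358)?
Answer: 8612876908169/54040268428144147201 ≈ 1.5938e-7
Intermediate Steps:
1/((1118070/(-4249837) - 2181*263/2026637) + 6274358) = 1/((1118070*(-1/4249837) - 573603*1/2026637) + 6274358) = 1/((-1118070/4249837 - 573603/2026637) + 6274358) = 1/(-4703641283301/8612876908169 + 6274358) = 1/(54040268428144147201/8612876908169) = 8612876908169/54040268428144147201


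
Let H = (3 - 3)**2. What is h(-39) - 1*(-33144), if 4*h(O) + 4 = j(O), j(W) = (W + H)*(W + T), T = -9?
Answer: 33611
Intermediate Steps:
H = 0 (H = 0**2 = 0)
j(W) = W*(-9 + W) (j(W) = (W + 0)*(W - 9) = W*(-9 + W))
h(O) = -1 + O*(-9 + O)/4 (h(O) = -1 + (O*(-9 + O))/4 = -1 + O*(-9 + O)/4)
h(-39) - 1*(-33144) = (-1 - 9/4*(-39) + (1/4)*(-39)**2) - 1*(-33144) = (-1 + 351/4 + (1/4)*1521) + 33144 = (-1 + 351/4 + 1521/4) + 33144 = 467 + 33144 = 33611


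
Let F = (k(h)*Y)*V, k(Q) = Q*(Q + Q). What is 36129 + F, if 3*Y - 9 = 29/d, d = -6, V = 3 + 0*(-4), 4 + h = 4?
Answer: 36129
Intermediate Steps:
h = 0 (h = -4 + 4 = 0)
V = 3 (V = 3 + 0 = 3)
Y = 25/18 (Y = 3 + (29/(-6))/3 = 3 + (29*(-⅙))/3 = 3 + (⅓)*(-29/6) = 3 - 29/18 = 25/18 ≈ 1.3889)
k(Q) = 2*Q² (k(Q) = Q*(2*Q) = 2*Q²)
F = 0 (F = ((2*0²)*(25/18))*3 = ((2*0)*(25/18))*3 = (0*(25/18))*3 = 0*3 = 0)
36129 + F = 36129 + 0 = 36129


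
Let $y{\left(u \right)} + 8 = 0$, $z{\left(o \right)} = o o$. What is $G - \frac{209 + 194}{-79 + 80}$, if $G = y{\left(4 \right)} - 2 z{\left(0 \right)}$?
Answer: $-411$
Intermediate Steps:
$z{\left(o \right)} = o^{2}$
$y{\left(u \right)} = -8$ ($y{\left(u \right)} = -8 + 0 = -8$)
$G = -8$ ($G = -8 - 2 \cdot 0^{2} = -8 - 0 = -8 + 0 = -8$)
$G - \frac{209 + 194}{-79 + 80} = -8 - \frac{209 + 194}{-79 + 80} = -8 - \frac{403}{1} = -8 - 403 \cdot 1 = -8 - 403 = -411$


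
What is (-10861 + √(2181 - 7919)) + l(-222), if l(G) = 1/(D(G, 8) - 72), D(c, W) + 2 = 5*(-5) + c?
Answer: -3486382/321 + I*√5738 ≈ -10861.0 + 75.75*I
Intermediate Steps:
D(c, W) = -27 + c (D(c, W) = -2 + (5*(-5) + c) = -2 + (-25 + c) = -27 + c)
l(G) = 1/(-99 + G) (l(G) = 1/((-27 + G) - 72) = 1/(-99 + G))
(-10861 + √(2181 - 7919)) + l(-222) = (-10861 + √(2181 - 7919)) + 1/(-99 - 222) = (-10861 + √(-5738)) + 1/(-321) = (-10861 + I*√5738) - 1/321 = -3486382/321 + I*√5738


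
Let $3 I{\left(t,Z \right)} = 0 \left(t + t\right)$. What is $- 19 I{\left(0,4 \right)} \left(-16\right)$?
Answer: $0$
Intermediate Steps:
$I{\left(t,Z \right)} = 0$ ($I{\left(t,Z \right)} = \frac{0 \left(t + t\right)}{3} = \frac{0 \cdot 2 t}{3} = \frac{1}{3} \cdot 0 = 0$)
$- 19 I{\left(0,4 \right)} \left(-16\right) = \left(-19\right) 0 \left(-16\right) = 0 \left(-16\right) = 0$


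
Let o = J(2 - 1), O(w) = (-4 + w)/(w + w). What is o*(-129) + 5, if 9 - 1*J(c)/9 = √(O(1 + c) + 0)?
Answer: -10444 + 1161*I*√2/2 ≈ -10444.0 + 820.95*I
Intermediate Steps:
O(w) = (-4 + w)/(2*w) (O(w) = (-4 + w)/((2*w)) = (-4 + w)*(1/(2*w)) = (-4 + w)/(2*w))
J(c) = 81 - 9*√2*√((-3 + c)/(1 + c))/2 (J(c) = 81 - 9*√((-4 + (1 + c))/(2*(1 + c)) + 0) = 81 - 9*√((-3 + c)/(2*(1 + c)) + 0) = 81 - 9*√2*√((-3 + c)/(1 + c))/2)
o = 81 - 9*I*√2/2 (o = 81 - 9*√2*√((-3 + (2 - 1))/(1 + (2 - 1)))/2 = 81 - 9*√2*√((-3 + 1)/(1 + 1))/2 = 81 - 9*√2*√(-2/2)/2 = 81 - 9*√2*√((½)*(-2))/2 = 81 - 9*√2*√(-1)/2 = 81 - 9*√2*I/2 = 81 - 9*I*√2/2 ≈ 81.0 - 6.364*I)
o*(-129) + 5 = (81 - 9*I*√2/2)*(-129) + 5 = (-10449 + 1161*I*√2/2) + 5 = -10444 + 1161*I*√2/2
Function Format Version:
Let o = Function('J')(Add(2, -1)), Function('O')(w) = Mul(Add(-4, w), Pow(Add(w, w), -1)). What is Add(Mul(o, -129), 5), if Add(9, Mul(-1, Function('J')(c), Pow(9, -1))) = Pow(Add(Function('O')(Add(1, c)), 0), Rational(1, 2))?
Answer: Add(-10444, Mul(Rational(1161, 2), I, Pow(2, Rational(1, 2)))) ≈ Add(-10444., Mul(820.95, I))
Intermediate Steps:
Function('O')(w) = Mul(Rational(1, 2), Pow(w, -1), Add(-4, w)) (Function('O')(w) = Mul(Add(-4, w), Pow(Mul(2, w), -1)) = Mul(Add(-4, w), Mul(Rational(1, 2), Pow(w, -1))) = Mul(Rational(1, 2), Pow(w, -1), Add(-4, w)))
Function('J')(c) = Add(81, Mul(Rational(-9, 2), Pow(2, Rational(1, 2)), Pow(Mul(Pow(Add(1, c), -1), Add(-3, c)), Rational(1, 2)))) (Function('J')(c) = Add(81, Mul(-9, Pow(Add(Mul(Rational(1, 2), Pow(Add(1, c), -1), Add(-4, Add(1, c))), 0), Rational(1, 2)))) = Add(81, Mul(-9, Pow(Add(Mul(Rational(1, 2), Pow(Add(1, c), -1), Add(-3, c)), 0), Rational(1, 2)))) = Add(81, Mul(-9, Pow(Mul(Rational(1, 2), Pow(Add(1, c), -1), Add(-3, c)), Rational(1, 2)))) = Add(81, Mul(-9, Mul(Rational(1, 2), Pow(2, Rational(1, 2)), Pow(Mul(Pow(Add(1, c), -1), Add(-3, c)), Rational(1, 2))))) = Add(81, Mul(Rational(-9, 2), Pow(2, Rational(1, 2)), Pow(Mul(Pow(Add(1, c), -1), Add(-3, c)), Rational(1, 2)))))
o = Add(81, Mul(Rational(-9, 2), I, Pow(2, Rational(1, 2)))) (o = Add(81, Mul(Rational(-9, 2), Pow(2, Rational(1, 2)), Pow(Mul(Pow(Add(1, Add(2, -1)), -1), Add(-3, Add(2, -1))), Rational(1, 2)))) = Add(81, Mul(Rational(-9, 2), Pow(2, Rational(1, 2)), Pow(Mul(Pow(Add(1, 1), -1), Add(-3, 1)), Rational(1, 2)))) = Add(81, Mul(Rational(-9, 2), Pow(2, Rational(1, 2)), Pow(Mul(Pow(2, -1), -2), Rational(1, 2)))) = Add(81, Mul(Rational(-9, 2), Pow(2, Rational(1, 2)), Pow(Mul(Rational(1, 2), -2), Rational(1, 2)))) = Add(81, Mul(Rational(-9, 2), Pow(2, Rational(1, 2)), Pow(-1, Rational(1, 2)))) = Add(81, Mul(Rational(-9, 2), Pow(2, Rational(1, 2)), I)) = Add(81, Mul(Rational(-9, 2), I, Pow(2, Rational(1, 2)))) ≈ Add(81.000, Mul(-6.3640, I)))
Add(Mul(o, -129), 5) = Add(Mul(Add(81, Mul(Rational(-9, 2), I, Pow(2, Rational(1, 2)))), -129), 5) = Add(Add(-10449, Mul(Rational(1161, 2), I, Pow(2, Rational(1, 2)))), 5) = Add(-10444, Mul(Rational(1161, 2), I, Pow(2, Rational(1, 2))))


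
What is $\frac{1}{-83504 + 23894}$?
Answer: $- \frac{1}{59610} \approx -1.6776 \cdot 10^{-5}$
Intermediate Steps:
$\frac{1}{-83504 + 23894} = \frac{1}{-59610} = - \frac{1}{59610}$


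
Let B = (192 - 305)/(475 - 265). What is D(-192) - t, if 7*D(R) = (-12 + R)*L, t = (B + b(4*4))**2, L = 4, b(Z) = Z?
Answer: -15683809/44100 ≈ -355.64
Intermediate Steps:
B = -113/210 ≈ -0.53810
t = 10543009/44100 (t = (-113/210 + 4*4)**2 = (-113/210 + 16)**2 = (3247/210)**2 = 10543009/44100 ≈ 239.07)
D(R) = -48/7 + 4*R/7 (D(R) = ((-12 + R)*4)/7 = (-48 + 4*R)/7 = -48/7 + 4*R/7)
D(-192) - t = (-48/7 + (4/7)*(-192)) - 1*10543009/44100 = (-48/7 - 768/7) - 10543009/44100 = -816/7 - 10543009/44100 = -15683809/44100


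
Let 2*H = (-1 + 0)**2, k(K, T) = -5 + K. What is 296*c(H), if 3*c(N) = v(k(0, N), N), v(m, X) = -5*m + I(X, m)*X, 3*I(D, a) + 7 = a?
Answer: 6808/3 ≈ 2269.3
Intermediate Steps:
I(D, a) = -7/3 + a/3
v(m, X) = -5*m + X*(-7/3 + m/3) (v(m, X) = -5*m + (-7/3 + m/3)*X = -5*m + X*(-7/3 + m/3))
H = 1/2 (H = (-1 + 0)**2/2 = (1/2)*(-1)**2 = (1/2)*1 = 1/2 ≈ 0.50000)
c(N) = 25/3 - 4*N/3 (c(N) = (-5*(-5 + 0) + N*(-7 + (-5 + 0))/3)/3 = (-5*(-5) + N*(-7 - 5)/3)/3 = (25 + (1/3)*N*(-12))/3 = (25 - 4*N)/3 = 25/3 - 4*N/3)
296*c(H) = 296*(25/3 - 4/3*1/2) = 296*(25/3 - 2/3) = 296*(23/3) = 6808/3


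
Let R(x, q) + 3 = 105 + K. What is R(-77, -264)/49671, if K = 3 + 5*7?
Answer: 140/49671 ≈ 0.0028185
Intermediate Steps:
K = 38 (K = 3 + 35 = 38)
R(x, q) = 140 (R(x, q) = -3 + (105 + 38) = -3 + 143 = 140)
R(-77, -264)/49671 = 140/49671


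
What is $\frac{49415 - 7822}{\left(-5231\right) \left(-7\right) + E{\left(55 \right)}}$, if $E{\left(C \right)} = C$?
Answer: $\frac{41593}{36672} \approx 1.1342$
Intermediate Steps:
$\frac{49415 - 7822}{\left(-5231\right) \left(-7\right) + E{\left(55 \right)}} = \frac{49415 - 7822}{\left(-5231\right) \left(-7\right) + 55} = \frac{41593}{36617 + 55} = \frac{41593}{36672}$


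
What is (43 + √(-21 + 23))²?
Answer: (43 + √2)² ≈ 1972.6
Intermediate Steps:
(43 + √(-21 + 23))² = (43 + √2)²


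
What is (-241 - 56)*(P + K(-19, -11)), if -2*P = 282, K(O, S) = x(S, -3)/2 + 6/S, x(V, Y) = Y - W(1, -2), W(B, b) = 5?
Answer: 43227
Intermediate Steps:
x(V, Y) = -5 + Y (x(V, Y) = Y - 1*5 = Y - 5 = -5 + Y)
K(O, S) = -4 + 6/S (K(O, S) = (-5 - 3)/2 + 6/S = -8*½ + 6/S = -4 + 6/S)
P = -141 (P = -½*282 = -141)
(-241 - 56)*(P + K(-19, -11)) = (-241 - 56)*(-141 + (-4 + 6/(-11))) = -297*(-141 + (-4 + 6*(-1/11))) = -297*(-141 + (-4 - 6/11)) = -297*(-141 - 50/11) = -297*(-1601/11) = 43227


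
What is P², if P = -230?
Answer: 52900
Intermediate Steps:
P² = (-230)² = 52900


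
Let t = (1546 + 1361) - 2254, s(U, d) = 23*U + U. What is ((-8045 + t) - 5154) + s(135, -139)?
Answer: -9306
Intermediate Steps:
s(U, d) = 24*U
t = 653 (t = 2907 - 2254 = 653)
((-8045 + t) - 5154) + s(135, -139) = ((-8045 + 653) - 5154) + 24*135 = (-7392 - 5154) + 3240 = -12546 + 3240 = -9306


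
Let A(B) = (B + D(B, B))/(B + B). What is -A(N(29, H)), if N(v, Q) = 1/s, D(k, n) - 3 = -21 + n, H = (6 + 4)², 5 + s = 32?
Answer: 242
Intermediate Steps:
s = 27 (s = -5 + 32 = 27)
H = 100 (H = 10² = 100)
D(k, n) = -18 + n (D(k, n) = 3 + (-21 + n) = -18 + n)
N(v, Q) = 1/27
A(B) = (-18 + 2*B)/(2*B) (A(B) = (B + (-18 + B))/(B + B) = (-18 + 2*B)/((2*B)) = (-18 + 2*B)*(1/(2*B)) = (-18 + 2*B)/(2*B))
-A(N(29, H)) = -(-9 + 1/27)/1/27 = -27*(-242)/27 = -1*(-242) = 242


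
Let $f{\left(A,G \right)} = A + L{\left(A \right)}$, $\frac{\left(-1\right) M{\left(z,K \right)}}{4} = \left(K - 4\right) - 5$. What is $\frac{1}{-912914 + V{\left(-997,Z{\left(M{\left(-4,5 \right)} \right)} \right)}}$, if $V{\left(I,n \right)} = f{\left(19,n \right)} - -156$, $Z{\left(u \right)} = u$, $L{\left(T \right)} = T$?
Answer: $- \frac{1}{912720} \approx -1.0956 \cdot 10^{-6}$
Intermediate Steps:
$M{\left(z,K \right)} = 36 - 4 K$ ($M{\left(z,K \right)} = - 4 \left(\left(K - 4\right) - 5\right) = - 4 \left(\left(-4 + K\right) - 5\right) = - 4 \left(-9 + K\right) = 36 - 4 K$)
$f{\left(A,G \right)} = 2 A$ ($f{\left(A,G \right)} = A + A = 2 A$)
$V{\left(I,n \right)} = 194$ ($V{\left(I,n \right)} = 2 \cdot 19 - -156 = 38 + 156 = 194$)
$\frac{1}{-912914 + V{\left(-997,Z{\left(M{\left(-4,5 \right)} \right)} \right)}} = \frac{1}{-912914 + 194} = \frac{1}{-912720} = - \frac{1}{912720}$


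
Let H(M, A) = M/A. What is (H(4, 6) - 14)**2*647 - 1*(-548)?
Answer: 1040132/9 ≈ 1.1557e+5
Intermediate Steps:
(H(4, 6) - 14)**2*647 - 1*(-548) = (4/6 - 14)**2*647 - 1*(-548) = (4*(1/6) - 14)**2*647 + 548 = (2/3 - 14)**2*647 + 548 = (-40/3)**2*647 + 548 = (1600/9)*647 + 548 = 1035200/9 + 548 = 1040132/9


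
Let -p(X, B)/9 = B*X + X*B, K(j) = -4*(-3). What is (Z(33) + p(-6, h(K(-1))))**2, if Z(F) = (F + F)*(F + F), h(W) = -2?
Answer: 17139600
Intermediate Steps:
K(j) = 12
p(X, B) = -18*B*X (p(X, B) = -9*(B*X + X*B) = -9*(B*X + B*X) = -18*B*X)
Z(F) = 4*F**2 (Z(F) = (2*F)*(2*F) = 4*F**2)
(Z(33) + p(-6, h(K(-1))))**2 = (4*33**2 - 18*(-2)*(-6))**2 = (4*1089 - 216)**2 = (4356 - 216)**2 = 4140**2 = 17139600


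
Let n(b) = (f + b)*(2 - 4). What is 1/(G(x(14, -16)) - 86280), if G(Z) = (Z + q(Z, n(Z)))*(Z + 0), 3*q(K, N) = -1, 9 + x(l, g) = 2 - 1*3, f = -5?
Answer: -3/258530 ≈ -1.1604e-5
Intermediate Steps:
x(l, g) = -10 (x(l, g) = -9 + (2 - 1*3) = -9 + (2 - 3) = -9 - 1 = -10)
n(b) = 10 - 2*b (n(b) = (-5 + b)*(2 - 4) = (-5 + b)*(-2) = 10 - 2*b)
q(K, N) = -1/3 (q(K, N) = (1/3)*(-1) = -1/3)
G(Z) = Z*(-1/3 + Z) (G(Z) = (Z - 1/3)*(Z + 0) = (-1/3 + Z)*Z = Z*(-1/3 + Z))
1/(G(x(14, -16)) - 86280) = 1/(-10*(-1/3 - 10) - 86280) = 1/(-10*(-31/3) - 86280) = 1/(310/3 - 86280) = 1/(-258530/3) = -3/258530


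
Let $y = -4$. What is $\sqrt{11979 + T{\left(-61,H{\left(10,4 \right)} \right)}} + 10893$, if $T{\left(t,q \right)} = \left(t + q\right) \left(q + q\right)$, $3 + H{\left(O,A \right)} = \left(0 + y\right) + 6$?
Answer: $10893 + 7 \sqrt{247} \approx 11003.0$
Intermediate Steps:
$H{\left(O,A \right)} = -1$ ($H{\left(O,A \right)} = -3 + \left(\left(0 - 4\right) + 6\right) = -3 + \left(-4 + 6\right) = -3 + 2 = -1$)
$T{\left(t,q \right)} = 2 q \left(q + t\right)$ ($T{\left(t,q \right)} = \left(q + t\right) 2 q = 2 q \left(q + t\right)$)
$\sqrt{11979 + T{\left(-61,H{\left(10,4 \right)} \right)}} + 10893 = \sqrt{11979 + 2 \left(-1\right) \left(-1 - 61\right)} + 10893 = \sqrt{11979 + 2 \left(-1\right) \left(-62\right)} + 10893 = \sqrt{11979 + 124} + 10893 = \sqrt{12103} + 10893 = 7 \sqrt{247} + 10893 = 10893 + 7 \sqrt{247}$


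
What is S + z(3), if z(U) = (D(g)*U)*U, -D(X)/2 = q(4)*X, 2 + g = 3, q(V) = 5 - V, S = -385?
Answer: -403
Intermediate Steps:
g = 1 (g = -2 + 3 = 1)
D(X) = -2*X (D(X) = -2*(5 - 1*4)*X = -2*(5 - 4)*X = -2*X)
z(U) = -2*U² (z(U) = ((-2*1)*U)*U = (-2*U)*U = -2*U²)
S + z(3) = -385 - 2*3² = -385 - 2*9 = -385 - 18 = -403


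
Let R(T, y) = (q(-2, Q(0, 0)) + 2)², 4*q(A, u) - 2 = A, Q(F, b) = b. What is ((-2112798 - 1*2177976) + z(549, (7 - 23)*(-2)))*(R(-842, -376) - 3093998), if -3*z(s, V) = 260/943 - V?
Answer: 12518887304400540/943 ≈ 1.3276e+13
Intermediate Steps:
q(A, u) = ½ + A/4
R(T, y) = 4 (R(T, y) = ((½ + (¼)*(-2)) + 2)² = ((½ - ½) + 2)² = (0 + 2)² = 2² = 4)
z(s, V) = -260/2829 + V/3 (z(s, V) = -(260/943 - V)/3 = -260/2829 + V/3)
((-2112798 - 1*2177976) + z(549, (7 - 23)*(-2)))*(R(-842, -376) - 3093998) = ((-2112798 - 1*2177976) + (-260/2829 + ((7 - 23)*(-2))/3))*(4 - 3093998) = ((-2112798 - 2177976) + (-260/2829 + (-16*(-2))/3))*(-3093994) = (-4290774 + (-260/2829 + (⅓)*32))*(-3093994) = (-4290774 + (-260/2829 + 32/3))*(-3093994) = (-4290774 + 9972/943)*(-3093994) = -4046189910/943*(-3093994) = 12518887304400540/943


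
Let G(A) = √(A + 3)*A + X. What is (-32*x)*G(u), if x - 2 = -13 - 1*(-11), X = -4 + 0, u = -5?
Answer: 0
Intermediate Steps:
X = -4
x = 0 (x = 2 + (-13 - 1*(-11)) = 2 + (-13 + 11) = 2 - 2 = 0)
G(A) = -4 + A*√(3 + A) (G(A) = √(A + 3)*A - 4 = √(3 + A)*A - 4 = A*√(3 + A) - 4 = -4 + A*√(3 + A))
(-32*x)*G(u) = (-32*0)*(-4 - 5*√(3 - 5)) = 0*(-4 - 5*I*√2) = 0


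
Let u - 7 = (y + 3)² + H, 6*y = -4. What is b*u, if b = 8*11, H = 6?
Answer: 14608/9 ≈ 1623.1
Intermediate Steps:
y = -⅔ (y = (⅙)*(-4) = -⅔ ≈ -0.66667)
u = 166/9 (u = 7 + ((-⅔ + 3)² + 6) = 7 + ((7/3)² + 6) = 7 + (49/9 + 6) = 7 + 103/9 = 166/9 ≈ 18.444)
b = 88
b*u = 88*(166/9) = 14608/9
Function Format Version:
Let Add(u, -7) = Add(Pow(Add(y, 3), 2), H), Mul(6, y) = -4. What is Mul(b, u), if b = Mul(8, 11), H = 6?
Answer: Rational(14608, 9) ≈ 1623.1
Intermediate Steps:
y = Rational(-2, 3) (y = Mul(Rational(1, 6), -4) = Rational(-2, 3) ≈ -0.66667)
u = Rational(166, 9) (u = Add(7, Add(Pow(Add(Rational(-2, 3), 3), 2), 6)) = Add(7, Add(Pow(Rational(7, 3), 2), 6)) = Add(7, Add(Rational(49, 9), 6)) = Add(7, Rational(103, 9)) = Rational(166, 9) ≈ 18.444)
b = 88
Mul(b, u) = Mul(88, Rational(166, 9)) = Rational(14608, 9)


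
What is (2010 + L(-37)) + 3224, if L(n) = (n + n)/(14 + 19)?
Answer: 172648/33 ≈ 5231.8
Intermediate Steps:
L(n) = 2*n/33 (L(n) = (2*n)/33 = (2*n)*(1/33) = 2*n/33)
(2010 + L(-37)) + 3224 = (2010 + (2/33)*(-37)) + 3224 = (2010 - 74/33) + 3224 = 66256/33 + 3224 = 172648/33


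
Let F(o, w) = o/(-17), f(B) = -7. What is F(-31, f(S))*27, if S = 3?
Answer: 837/17 ≈ 49.235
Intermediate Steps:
F(o, w) = -o/17 (F(o, w) = o*(-1/17) = -o/17)
F(-31, f(S))*27 = -1/17*(-31)*27 = (31/17)*27 = 837/17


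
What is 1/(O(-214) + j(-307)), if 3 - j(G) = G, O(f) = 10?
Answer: 1/320 ≈ 0.0031250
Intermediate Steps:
j(G) = 3 - G
1/(O(-214) + j(-307)) = 1/(10 + (3 - 1*(-307))) = 1/(10 + (3 + 307)) = 1/(10 + 310) = 1/320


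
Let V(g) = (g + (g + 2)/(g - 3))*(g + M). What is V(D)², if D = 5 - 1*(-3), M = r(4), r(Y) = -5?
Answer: 900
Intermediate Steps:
M = -5
D = 8 (D = 5 + 3 = 8)
V(g) = (-5 + g)*(g + (2 + g)/(-3 + g)) (V(g) = (g + (g + 2)/(g - 3))*(g - 5) = (g + (2 + g)/(-3 + g))*(-5 + g) = (-5 + g)*(g + (2 + g)/(-3 + g)))
V(D)² = ((-10 + 8³ - 7*8² + 12*8)/(-3 + 8))² = ((-10 + 512 - 7*64 + 96)/5)² = ((-10 + 512 - 448 + 96)/5)² = ((⅕)*150)² = 30² = 900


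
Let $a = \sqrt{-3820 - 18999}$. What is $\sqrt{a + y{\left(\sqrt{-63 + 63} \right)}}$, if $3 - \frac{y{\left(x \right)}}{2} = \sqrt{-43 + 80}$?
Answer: $\sqrt{6 - 2 \sqrt{37} + i \sqrt{22819}} \approx 8.5153 + 8.8699 i$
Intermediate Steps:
$y{\left(x \right)} = 6 - 2 \sqrt{37}$ ($y{\left(x \right)} = 6 - 2 \sqrt{-43 + 80} = 6 - 2 \sqrt{37}$)
$a = i \sqrt{22819}$ ($a = \sqrt{-22819} = i \sqrt{22819} \approx 151.06 i$)
$\sqrt{a + y{\left(\sqrt{-63 + 63} \right)}} = \sqrt{i \sqrt{22819} + \left(6 - 2 \sqrt{37}\right)} = \sqrt{6 - 2 \sqrt{37} + i \sqrt{22819}}$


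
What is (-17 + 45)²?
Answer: 784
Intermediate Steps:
(-17 + 45)² = 28² = 784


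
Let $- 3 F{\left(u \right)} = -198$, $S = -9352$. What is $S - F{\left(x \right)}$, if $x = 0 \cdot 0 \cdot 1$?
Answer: $-9418$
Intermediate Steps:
$x = 0$ ($x = 0 \cdot 1 = 0$)
$F{\left(u \right)} = 66$ ($F{\left(u \right)} = \left(- \frac{1}{3}\right) \left(-198\right) = 66$)
$S - F{\left(x \right)} = -9352 - 66 = -9418$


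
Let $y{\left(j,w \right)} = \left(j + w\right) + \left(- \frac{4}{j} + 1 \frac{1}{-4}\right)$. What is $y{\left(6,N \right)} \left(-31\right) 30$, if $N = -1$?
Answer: $- \frac{7595}{2} \approx -3797.5$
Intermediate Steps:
$y{\left(j,w \right)} = - \frac{1}{4} + j + w - \frac{4}{j}$ ($y{\left(j,w \right)} = \left(j + w\right) + \left(- \frac{4}{j} + 1 \left(- \frac{1}{4}\right)\right) = \left(j + w\right) - \left(\frac{1}{4} + \frac{4}{j}\right) = - \frac{1}{4} + j + w - \frac{4}{j}$)
$y{\left(6,N \right)} \left(-31\right) 30 = \left(- \frac{1}{4} + 6 - 1 - \frac{4}{6}\right) \left(-31\right) 30 = \left(- \frac{1}{4} + 6 - 1 - \frac{2}{3}\right) \left(-31\right) 30 = \frac{49}{12} \left(-31\right) 30 = \left(- \frac{1519}{12}\right) 30 = - \frac{7595}{2}$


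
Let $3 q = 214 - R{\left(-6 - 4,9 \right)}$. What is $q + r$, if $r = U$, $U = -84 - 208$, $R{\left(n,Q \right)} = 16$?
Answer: $-226$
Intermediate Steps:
$U = -292$
$r = -292$
$q = 66$ ($q = \frac{214 - 16}{3} = \frac{1}{3} \cdot 198 = 66$)
$q + r = 66 - 292 = -226$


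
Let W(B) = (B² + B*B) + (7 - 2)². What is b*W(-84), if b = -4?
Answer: -56548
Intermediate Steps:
W(B) = 25 + 2*B² (W(B) = (B² + B²) + 5² = 2*B² + 25 = 25 + 2*B²)
b*W(-84) = -4*(25 + 2*(-84)²) = -4*(25 + 2*7056) = -4*(25 + 14112) = -4*14137 = -56548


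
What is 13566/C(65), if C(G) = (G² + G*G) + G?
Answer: 13566/8515 ≈ 1.5932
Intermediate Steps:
C(G) = G + 2*G² (C(G) = (G² + G²) + G = 2*G² + G = G + 2*G²)
13566/C(65) = 13566/((65*(1 + 2*65))) = 13566/((65*(1 + 130))) = 13566/((65*131)) = 13566/8515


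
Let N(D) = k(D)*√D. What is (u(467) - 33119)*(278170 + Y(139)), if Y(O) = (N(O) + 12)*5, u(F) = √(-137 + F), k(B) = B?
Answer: -5*(33119 - √330)*(55646 + 139*√139) ≈ -9.4809e+9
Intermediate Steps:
N(D) = D^(3/2) (N(D) = D*√D = D^(3/2))
Y(O) = 60 + 5*O^(3/2) (Y(O) = (O^(3/2) + 12)*5 = (12 + O^(3/2))*5 = 60 + 5*O^(3/2))
(u(467) - 33119)*(278170 + Y(139)) = (√(-137 + 467) - 33119)*(278170 + (60 + 5*139^(3/2))) = (√330 - 33119)*(278170 + (60 + 5*(139*√139))) = (-33119 + √330)*(278170 + (60 + 695*√139)) = (-33119 + √330)*(278230 + 695*√139)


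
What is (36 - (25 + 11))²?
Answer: 0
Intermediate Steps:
(36 - (25 + 11))² = (36 - 1*36)² = (36 - 36)² = 0² = 0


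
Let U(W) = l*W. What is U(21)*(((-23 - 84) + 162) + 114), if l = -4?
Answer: -14196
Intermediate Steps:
U(W) = -4*W
U(21)*(((-23 - 84) + 162) + 114) = (-4*21)*(((-23 - 84) + 162) + 114) = -84*((-107 + 162) + 114) = -84*(55 + 114) = -84*169 = -14196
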